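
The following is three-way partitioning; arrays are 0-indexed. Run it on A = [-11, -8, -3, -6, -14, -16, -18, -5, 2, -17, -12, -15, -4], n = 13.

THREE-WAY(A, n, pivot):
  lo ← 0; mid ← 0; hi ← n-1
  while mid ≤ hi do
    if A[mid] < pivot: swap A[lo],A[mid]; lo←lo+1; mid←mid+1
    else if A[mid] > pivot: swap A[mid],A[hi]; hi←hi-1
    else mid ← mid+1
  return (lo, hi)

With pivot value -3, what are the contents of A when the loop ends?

lo=0 mid=0 hi=12
-11<-3: swap(0,0), lo=1 mid=1 ⇒ [-11, -8, -3, -6, -14, -16, -18, -5, 2, -17, -12, -15, -4]
-8<-3: swap(1,1), lo=2 mid=2 ⇒ [-11, -8, -3, -6, -14, -16, -18, -5, 2, -17, -12, -15, -4]
-3=-3: mid=3
-6<-3: swap(2,3), lo=3 mid=4 ⇒ [-11, -8, -6, -3, -14, -16, -18, -5, 2, -17, -12, -15, -4]
-14<-3: swap(3,4), lo=4 mid=5 ⇒ [-11, -8, -6, -14, -3, -16, -18, -5, 2, -17, -12, -15, -4]
-16<-3: swap(4,5), lo=5 mid=6 ⇒ [-11, -8, -6, -14, -16, -3, -18, -5, 2, -17, -12, -15, -4]
-18<-3: swap(5,6), lo=6 mid=7 ⇒ [-11, -8, -6, -14, -16, -18, -3, -5, 2, -17, -12, -15, -4]
-5<-3: swap(6,7), lo=7 mid=8 ⇒ [-11, -8, -6, -14, -16, -18, -5, -3, 2, -17, -12, -15, -4]
2>-3: swap(8,12), hi=11 ⇒ [-11, -8, -6, -14, -16, -18, -5, -3, -4, -17, -12, -15, 2]
-4<-3: swap(7,8), lo=8 mid=9 ⇒ [-11, -8, -6, -14, -16, -18, -5, -4, -3, -17, -12, -15, 2]
-17<-3: swap(8,9), lo=9 mid=10 ⇒ [-11, -8, -6, -14, -16, -18, -5, -4, -17, -3, -12, -15, 2]
-12<-3: swap(9,10), lo=10 mid=11 ⇒ [-11, -8, -6, -14, -16, -18, -5, -4, -17, -12, -3, -15, 2]
-15<-3: swap(10,11), lo=11 mid=12 ⇒ [-11, -8, -6, -14, -16, -18, -5, -4, -17, -12, -15, -3, 2]
done. lo=11 hi=11; A=[-11, -8, -6, -14, -16, -18, -5, -4, -17, -12, -15, -3, 2]

[-11, -8, -6, -14, -16, -18, -5, -4, -17, -12, -15, -3, 2]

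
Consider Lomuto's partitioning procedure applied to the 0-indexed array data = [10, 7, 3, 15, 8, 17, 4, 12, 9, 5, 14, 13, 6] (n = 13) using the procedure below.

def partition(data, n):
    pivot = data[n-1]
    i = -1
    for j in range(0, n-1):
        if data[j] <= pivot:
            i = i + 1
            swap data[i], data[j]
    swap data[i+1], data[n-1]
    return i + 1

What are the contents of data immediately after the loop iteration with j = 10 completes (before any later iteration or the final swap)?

[3, 4, 5, 15, 8, 17, 7, 12, 9, 10, 14, 13, 6]

pivot = data[12] = 6; i = -1
j=0: data[0]=10 > 6 → no swap
j=1: data[1]=7 > 6 → no swap
j=2: data[2]=3 ≤ 6 → i=0, swap data[0],data[2] → [3, 7, 10, 15, 8, 17, 4, 12, 9, 5, 14, 13, 6]
j=3: data[3]=15 > 6 → no swap
j=4: data[4]=8 > 6 → no swap
j=5: data[5]=17 > 6 → no swap
j=6: data[6]=4 ≤ 6 → i=1, swap data[1],data[6] → [3, 4, 10, 15, 8, 17, 7, 12, 9, 5, 14, 13, 6]
j=7: data[7]=12 > 6 → no swap
j=8: data[8]=9 > 6 → no swap
j=9: data[9]=5 ≤ 6 → i=2, swap data[2],data[9] → [3, 4, 5, 15, 8, 17, 7, 12, 9, 10, 14, 13, 6]
j=10: data[10]=14 > 6 → no swap
(after j=10) data = [3, 4, 5, 15, 8, 17, 7, 12, 9, 10, 14, 13, 6]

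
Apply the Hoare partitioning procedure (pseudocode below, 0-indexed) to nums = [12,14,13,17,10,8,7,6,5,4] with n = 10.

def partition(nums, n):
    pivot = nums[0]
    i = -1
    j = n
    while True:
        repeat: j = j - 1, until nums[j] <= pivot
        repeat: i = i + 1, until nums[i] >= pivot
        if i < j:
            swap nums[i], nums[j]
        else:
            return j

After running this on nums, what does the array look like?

[4,5,6,7,10,8,17,13,14,12]

pivot=12
j stops at 9 (4), i stops at 0 (12); swap ⇒ [4,14,13,17,10,8,7,6,5,12]
j stops at 8 (5), i stops at 1 (14); swap ⇒ [4,5,13,17,10,8,7,6,14,12]
j stops at 7 (6), i stops at 2 (13); swap ⇒ [4,5,6,17,10,8,7,13,14,12]
j stops at 6 (7), i stops at 3 (17); swap ⇒ [4,5,6,7,10,8,17,13,14,12]
j stops at 5, i stops at 6; i≥j ⇒ return 5. nums=[4,5,6,7,10,8,17,13,14,12]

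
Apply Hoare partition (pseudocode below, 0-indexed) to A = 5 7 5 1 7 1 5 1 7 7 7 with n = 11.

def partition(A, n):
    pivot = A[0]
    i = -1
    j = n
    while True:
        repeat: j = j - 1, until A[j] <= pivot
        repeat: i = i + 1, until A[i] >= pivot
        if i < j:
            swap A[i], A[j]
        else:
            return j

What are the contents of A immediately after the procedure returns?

pivot = A[0] = 5; i = -1, j = 11
j→7 (A[7]=1≤5), i→0 (A[0]=5≥5); i<j, swap → 1 7 5 1 7 1 5 5 7 7 7
j→6 (A[6]=5≤5), i→1 (A[1]=7≥5); i<j, swap → 1 5 5 1 7 1 7 5 7 7 7
j→5 (A[5]=1≤5), i→2 (A[2]=5≥5); i<j, swap → 1 5 1 1 7 5 7 5 7 7 7
j→3, i→4; i≥j, return j=3. A = 1 5 1 1 7 5 7 5 7 7 7

1 5 1 1 7 5 7 5 7 7 7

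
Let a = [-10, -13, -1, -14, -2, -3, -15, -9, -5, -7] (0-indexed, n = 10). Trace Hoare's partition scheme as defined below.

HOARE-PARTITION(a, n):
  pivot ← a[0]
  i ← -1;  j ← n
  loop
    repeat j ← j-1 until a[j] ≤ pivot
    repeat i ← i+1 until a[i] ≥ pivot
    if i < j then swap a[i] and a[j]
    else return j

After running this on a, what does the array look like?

[-15, -13, -14, -1, -2, -3, -10, -9, -5, -7]

pivot=-10
j stops at 6 (-15), i stops at 0 (-10); swap ⇒ [-15, -13, -1, -14, -2, -3, -10, -9, -5, -7]
j stops at 3 (-14), i stops at 2 (-1); swap ⇒ [-15, -13, -14, -1, -2, -3, -10, -9, -5, -7]
j stops at 2, i stops at 3; i≥j ⇒ return 2. a=[-15, -13, -14, -1, -2, -3, -10, -9, -5, -7]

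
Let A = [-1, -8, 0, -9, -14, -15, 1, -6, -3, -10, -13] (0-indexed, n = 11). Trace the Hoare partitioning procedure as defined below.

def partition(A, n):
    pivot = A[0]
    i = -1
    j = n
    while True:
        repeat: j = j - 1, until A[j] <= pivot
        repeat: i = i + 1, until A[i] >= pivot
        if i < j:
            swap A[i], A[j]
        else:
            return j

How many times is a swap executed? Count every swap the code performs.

3

pivot = A[0] = -1; i = -1, j = 11
j→10 (A[10]=-13≤-1), i→0 (A[0]=-1≥-1); i<j, swap → [-13, -8, 0, -9, -14, -15, 1, -6, -3, -10, -1]
j→9 (A[9]=-10≤-1), i→2 (A[2]=0≥-1); i<j, swap → [-13, -8, -10, -9, -14, -15, 1, -6, -3, 0, -1]
j→8 (A[8]=-3≤-1), i→6 (A[6]=1≥-1); i<j, swap → [-13, -8, -10, -9, -14, -15, -3, -6, 1, 0, -1]
j→7, i→8; i≥j, return j=7. A = [-13, -8, -10, -9, -14, -15, -3, -6, 1, 0, -1]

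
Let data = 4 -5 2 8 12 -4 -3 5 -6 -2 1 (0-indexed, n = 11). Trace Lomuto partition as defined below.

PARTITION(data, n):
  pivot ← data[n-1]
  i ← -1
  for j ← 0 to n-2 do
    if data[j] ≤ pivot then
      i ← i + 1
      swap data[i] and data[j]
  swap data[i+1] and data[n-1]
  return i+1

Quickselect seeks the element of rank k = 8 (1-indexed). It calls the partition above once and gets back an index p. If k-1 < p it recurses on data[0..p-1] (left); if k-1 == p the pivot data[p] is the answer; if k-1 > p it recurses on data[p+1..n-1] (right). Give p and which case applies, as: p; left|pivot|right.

5; right

pivot = data[10] = 1; i = -1
j=0: data[0]=4 > 1 → no swap
j=1: data[1]=-5 ≤ 1 → i=0, swap data[0],data[1] → -5 4 2 8 12 -4 -3 5 -6 -2 1
j=2: data[2]=2 > 1 → no swap
j=3: data[3]=8 > 1 → no swap
j=4: data[4]=12 > 1 → no swap
j=5: data[5]=-4 ≤ 1 → i=1, swap data[1],data[5] → -5 -4 2 8 12 4 -3 5 -6 -2 1
j=6: data[6]=-3 ≤ 1 → i=2, swap data[2],data[6] → -5 -4 -3 8 12 4 2 5 -6 -2 1
j=7: data[7]=5 > 1 → no swap
j=8: data[8]=-6 ≤ 1 → i=3, swap data[3],data[8] → -5 -4 -3 -6 12 4 2 5 8 -2 1
j=9: data[9]=-2 ≤ 1 → i=4, swap data[4],data[9] → -5 -4 -3 -6 -2 4 2 5 8 12 1
final swap data[5],data[10] → -5 -4 -3 -6 -2 1 2 5 8 12 4; return 5
p = 5; k-1 = 7 > 5 ⇒ right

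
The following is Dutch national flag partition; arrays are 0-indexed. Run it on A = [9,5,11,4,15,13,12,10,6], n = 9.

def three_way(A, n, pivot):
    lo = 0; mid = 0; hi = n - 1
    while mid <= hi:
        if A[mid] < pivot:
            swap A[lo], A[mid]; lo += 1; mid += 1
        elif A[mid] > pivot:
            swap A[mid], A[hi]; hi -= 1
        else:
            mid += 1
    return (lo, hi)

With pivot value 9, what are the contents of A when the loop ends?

[5,6,4,9,13,12,10,15,11]

lo=0 mid=0 hi=8
9=9: mid=1
5<9: swap(0,1), lo=1 mid=2 ⇒ [5,9,11,4,15,13,12,10,6]
11>9: swap(2,8), hi=7 ⇒ [5,9,6,4,15,13,12,10,11]
6<9: swap(1,2), lo=2 mid=3 ⇒ [5,6,9,4,15,13,12,10,11]
4<9: swap(2,3), lo=3 mid=4 ⇒ [5,6,4,9,15,13,12,10,11]
15>9: swap(4,7), hi=6 ⇒ [5,6,4,9,10,13,12,15,11]
10>9: swap(4,6), hi=5 ⇒ [5,6,4,9,12,13,10,15,11]
12>9: swap(4,5), hi=4 ⇒ [5,6,4,9,13,12,10,15,11]
13>9: swap(4,4), hi=3 ⇒ [5,6,4,9,13,12,10,15,11]
done. lo=3 hi=3; A=[5,6,4,9,13,12,10,15,11]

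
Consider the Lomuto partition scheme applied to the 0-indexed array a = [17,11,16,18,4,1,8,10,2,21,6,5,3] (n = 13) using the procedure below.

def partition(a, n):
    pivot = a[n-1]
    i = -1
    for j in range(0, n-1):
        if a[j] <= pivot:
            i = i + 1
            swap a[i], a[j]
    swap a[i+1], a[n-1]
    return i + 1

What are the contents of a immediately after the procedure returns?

pivot=3, i=-1
j=0: 17>3, skip
j=1: 11>3, skip
j=2: 16>3, skip
j=3: 18>3, skip
j=4: 4>3, skip
j=5: 1≤3, i=0, swap(0,5) ⇒ [1,11,16,18,4,17,8,10,2,21,6,5,3]
j=6: 8>3, skip
j=7: 10>3, skip
j=8: 2≤3, i=1, swap(1,8) ⇒ [1,2,16,18,4,17,8,10,11,21,6,5,3]
j=9: 21>3, skip
j=10: 6>3, skip
j=11: 5>3, skip
swap(2,12) ⇒ [1,2,3,18,4,17,8,10,11,21,6,5,16]; return 2

[1,2,3,18,4,17,8,10,11,21,6,5,16]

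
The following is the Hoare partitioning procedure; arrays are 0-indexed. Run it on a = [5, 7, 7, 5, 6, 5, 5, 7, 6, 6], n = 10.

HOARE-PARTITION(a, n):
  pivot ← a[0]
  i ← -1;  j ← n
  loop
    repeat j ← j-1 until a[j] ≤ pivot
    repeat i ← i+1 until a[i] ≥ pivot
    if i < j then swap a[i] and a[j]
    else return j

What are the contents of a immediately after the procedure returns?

[5, 5, 5, 7, 6, 7, 5, 7, 6, 6]

pivot = a[0] = 5; i = -1, j = 10
j→6 (a[6]=5≤5), i→0 (a[0]=5≥5); i<j, swap → [5, 7, 7, 5, 6, 5, 5, 7, 6, 6]
j→5 (a[5]=5≤5), i→1 (a[1]=7≥5); i<j, swap → [5, 5, 7, 5, 6, 7, 5, 7, 6, 6]
j→3 (a[3]=5≤5), i→2 (a[2]=7≥5); i<j, swap → [5, 5, 5, 7, 6, 7, 5, 7, 6, 6]
j→2, i→3; i≥j, return j=2. a = [5, 5, 5, 7, 6, 7, 5, 7, 6, 6]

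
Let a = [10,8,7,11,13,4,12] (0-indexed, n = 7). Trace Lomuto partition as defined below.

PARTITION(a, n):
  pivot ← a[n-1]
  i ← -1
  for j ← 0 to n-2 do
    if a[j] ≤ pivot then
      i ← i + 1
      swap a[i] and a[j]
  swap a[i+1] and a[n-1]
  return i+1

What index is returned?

5

pivot = a[6] = 12; i = -1
j=0: a[0]=10 ≤ 12 → i=0, swap a[0],a[0] (no change) → [10,8,7,11,13,4,12]
j=1: a[1]=8 ≤ 12 → i=1, swap a[1],a[1] (no change) → [10,8,7,11,13,4,12]
j=2: a[2]=7 ≤ 12 → i=2, swap a[2],a[2] (no change) → [10,8,7,11,13,4,12]
j=3: a[3]=11 ≤ 12 → i=3, swap a[3],a[3] (no change) → [10,8,7,11,13,4,12]
j=4: a[4]=13 > 12 → no swap
j=5: a[5]=4 ≤ 12 → i=4, swap a[4],a[5] → [10,8,7,11,4,13,12]
final swap a[5],a[6] → [10,8,7,11,4,12,13]; return 5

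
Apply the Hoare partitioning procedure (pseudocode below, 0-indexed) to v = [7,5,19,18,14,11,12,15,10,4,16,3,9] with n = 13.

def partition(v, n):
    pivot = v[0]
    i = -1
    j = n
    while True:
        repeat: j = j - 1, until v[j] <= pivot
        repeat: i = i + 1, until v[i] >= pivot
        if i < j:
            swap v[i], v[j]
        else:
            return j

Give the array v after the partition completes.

pivot=7
j stops at 11 (3), i stops at 0 (7); swap ⇒ [3,5,19,18,14,11,12,15,10,4,16,7,9]
j stops at 9 (4), i stops at 2 (19); swap ⇒ [3,5,4,18,14,11,12,15,10,19,16,7,9]
j stops at 2, i stops at 3; i≥j ⇒ return 2. v=[3,5,4,18,14,11,12,15,10,19,16,7,9]

[3,5,4,18,14,11,12,15,10,19,16,7,9]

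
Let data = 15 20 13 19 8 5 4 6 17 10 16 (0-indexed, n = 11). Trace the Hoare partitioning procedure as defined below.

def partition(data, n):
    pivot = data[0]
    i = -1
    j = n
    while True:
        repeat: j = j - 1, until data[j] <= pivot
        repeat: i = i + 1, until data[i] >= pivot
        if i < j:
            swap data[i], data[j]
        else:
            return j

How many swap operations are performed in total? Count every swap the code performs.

3

pivot = data[0] = 15; i = -1, j = 11
j→9 (data[9]=10≤15), i→0 (data[0]=15≥15); i<j, swap → 10 20 13 19 8 5 4 6 17 15 16
j→7 (data[7]=6≤15), i→1 (data[1]=20≥15); i<j, swap → 10 6 13 19 8 5 4 20 17 15 16
j→6 (data[6]=4≤15), i→3 (data[3]=19≥15); i<j, swap → 10 6 13 4 8 5 19 20 17 15 16
j→5, i→6; i≥j, return j=5. data = 10 6 13 4 8 5 19 20 17 15 16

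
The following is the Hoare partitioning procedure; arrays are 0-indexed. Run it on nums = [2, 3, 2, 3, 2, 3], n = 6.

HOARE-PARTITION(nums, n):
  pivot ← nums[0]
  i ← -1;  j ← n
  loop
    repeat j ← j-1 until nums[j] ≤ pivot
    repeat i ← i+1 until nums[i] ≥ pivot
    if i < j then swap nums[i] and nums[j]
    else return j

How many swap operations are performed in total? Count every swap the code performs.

pivot = nums[0] = 2; i = -1, j = 6
j→4 (nums[4]=2≤2), i→0 (nums[0]=2≥2); i<j, swap → [2, 3, 2, 3, 2, 3]
j→2 (nums[2]=2≤2), i→1 (nums[1]=3≥2); i<j, swap → [2, 2, 3, 3, 2, 3]
j→1, i→2; i≥j, return j=1. nums = [2, 2, 3, 3, 2, 3]

2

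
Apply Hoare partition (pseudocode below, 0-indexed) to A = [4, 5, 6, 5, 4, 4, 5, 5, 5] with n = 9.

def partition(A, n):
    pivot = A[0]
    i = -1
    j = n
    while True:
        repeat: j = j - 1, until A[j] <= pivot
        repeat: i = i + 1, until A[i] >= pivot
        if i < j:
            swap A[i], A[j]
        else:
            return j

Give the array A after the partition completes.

pivot = A[0] = 4; i = -1, j = 9
j→5 (A[5]=4≤4), i→0 (A[0]=4≥4); i<j, swap → [4, 5, 6, 5, 4, 4, 5, 5, 5]
j→4 (A[4]=4≤4), i→1 (A[1]=5≥4); i<j, swap → [4, 4, 6, 5, 5, 4, 5, 5, 5]
j→1, i→2; i≥j, return j=1. A = [4, 4, 6, 5, 5, 4, 5, 5, 5]

[4, 4, 6, 5, 5, 4, 5, 5, 5]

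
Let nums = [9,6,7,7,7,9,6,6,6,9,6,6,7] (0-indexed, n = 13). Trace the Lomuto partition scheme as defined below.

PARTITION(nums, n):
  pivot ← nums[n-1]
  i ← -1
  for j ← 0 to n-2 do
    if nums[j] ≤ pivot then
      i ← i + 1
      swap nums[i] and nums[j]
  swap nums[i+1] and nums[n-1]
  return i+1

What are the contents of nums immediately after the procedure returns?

pivot=7, i=-1
j=0: 9>7, skip
j=1: 6≤7, i=0, swap(0,1) ⇒ [6,9,7,7,7,9,6,6,6,9,6,6,7]
j=2: 7≤7, i=1, swap(1,2) ⇒ [6,7,9,7,7,9,6,6,6,9,6,6,7]
j=3: 7≤7, i=2, swap(2,3) ⇒ [6,7,7,9,7,9,6,6,6,9,6,6,7]
j=4: 7≤7, i=3, swap(3,4) ⇒ [6,7,7,7,9,9,6,6,6,9,6,6,7]
j=5: 9>7, skip
j=6: 6≤7, i=4, swap(4,6) ⇒ [6,7,7,7,6,9,9,6,6,9,6,6,7]
j=7: 6≤7, i=5, swap(5,7) ⇒ [6,7,7,7,6,6,9,9,6,9,6,6,7]
j=8: 6≤7, i=6, swap(6,8) ⇒ [6,7,7,7,6,6,6,9,9,9,6,6,7]
j=9: 9>7, skip
j=10: 6≤7, i=7, swap(7,10) ⇒ [6,7,7,7,6,6,6,6,9,9,9,6,7]
j=11: 6≤7, i=8, swap(8,11) ⇒ [6,7,7,7,6,6,6,6,6,9,9,9,7]
swap(9,12) ⇒ [6,7,7,7,6,6,6,6,6,7,9,9,9]; return 9

[6,7,7,7,6,6,6,6,6,7,9,9,9]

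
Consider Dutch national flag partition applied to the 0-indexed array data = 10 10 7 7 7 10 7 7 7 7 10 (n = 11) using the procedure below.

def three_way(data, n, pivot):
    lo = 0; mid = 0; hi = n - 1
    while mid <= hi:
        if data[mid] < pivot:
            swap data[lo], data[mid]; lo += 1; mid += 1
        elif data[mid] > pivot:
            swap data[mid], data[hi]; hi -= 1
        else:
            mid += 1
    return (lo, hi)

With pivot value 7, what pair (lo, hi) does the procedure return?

(0, 6)

pivot = 7; lo=0, mid=0, hi=10
data[mid]=10>7: swap data[0],data[10]; hi=9 → 10 10 7 7 7 10 7 7 7 7 10
data[mid]=10>7: swap data[0],data[9]; hi=8 → 7 10 7 7 7 10 7 7 7 10 10
data[mid]=7=7: mid=1
data[mid]=10>7: swap data[1],data[8]; hi=7 → 7 7 7 7 7 10 7 7 10 10 10
data[mid]=7=7: mid=2
data[mid]=7=7: mid=3
data[mid]=7=7: mid=4
data[mid]=7=7: mid=5
data[mid]=10>7: swap data[5],data[7]; hi=6 → 7 7 7 7 7 7 7 10 10 10 10
data[mid]=7=7: mid=6
data[mid]=7=7: mid=7
end: lo=0, hi=6; data = 7 7 7 7 7 7 7 10 10 10 10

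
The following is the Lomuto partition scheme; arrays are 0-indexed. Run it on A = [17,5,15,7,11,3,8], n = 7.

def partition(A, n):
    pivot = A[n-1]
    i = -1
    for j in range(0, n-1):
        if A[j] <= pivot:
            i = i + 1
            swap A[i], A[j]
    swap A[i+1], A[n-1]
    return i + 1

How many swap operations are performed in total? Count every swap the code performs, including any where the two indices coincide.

4

pivot=8, i=-1
j=0: 17>8, skip
j=1: 5≤8, i=0, swap(0,1) ⇒ [5,17,15,7,11,3,8]
j=2: 15>8, skip
j=3: 7≤8, i=1, swap(1,3) ⇒ [5,7,15,17,11,3,8]
j=4: 11>8, skip
j=5: 3≤8, i=2, swap(2,5) ⇒ [5,7,3,17,11,15,8]
swap(3,6) ⇒ [5,7,3,8,11,15,17]; return 3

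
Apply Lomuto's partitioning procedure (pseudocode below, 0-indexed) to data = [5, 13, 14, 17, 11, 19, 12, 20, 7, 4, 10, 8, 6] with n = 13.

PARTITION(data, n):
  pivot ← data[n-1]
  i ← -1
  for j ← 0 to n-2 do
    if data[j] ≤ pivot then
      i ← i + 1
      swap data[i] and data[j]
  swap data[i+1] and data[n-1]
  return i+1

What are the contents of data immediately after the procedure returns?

[5, 4, 6, 17, 11, 19, 12, 20, 7, 13, 10, 8, 14]

pivot = data[12] = 6; i = -1
j=0: data[0]=5 ≤ 6 → i=0, swap data[0],data[0] (no change) → [5, 13, 14, 17, 11, 19, 12, 20, 7, 4, 10, 8, 6]
j=1: data[1]=13 > 6 → no swap
j=2: data[2]=14 > 6 → no swap
j=3: data[3]=17 > 6 → no swap
j=4: data[4]=11 > 6 → no swap
j=5: data[5]=19 > 6 → no swap
j=6: data[6]=12 > 6 → no swap
j=7: data[7]=20 > 6 → no swap
j=8: data[8]=7 > 6 → no swap
j=9: data[9]=4 ≤ 6 → i=1, swap data[1],data[9] → [5, 4, 14, 17, 11, 19, 12, 20, 7, 13, 10, 8, 6]
j=10: data[10]=10 > 6 → no swap
j=11: data[11]=8 > 6 → no swap
final swap data[2],data[12] → [5, 4, 6, 17, 11, 19, 12, 20, 7, 13, 10, 8, 14]; return 2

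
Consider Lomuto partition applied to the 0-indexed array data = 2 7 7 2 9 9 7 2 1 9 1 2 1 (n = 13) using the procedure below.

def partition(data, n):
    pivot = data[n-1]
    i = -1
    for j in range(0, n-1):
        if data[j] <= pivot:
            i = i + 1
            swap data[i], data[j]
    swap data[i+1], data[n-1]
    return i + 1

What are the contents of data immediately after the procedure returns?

1 1 1 2 9 9 7 2 2 9 7 2 7

pivot=1, i=-1
j=0: 2>1, skip
j=1: 7>1, skip
j=2: 7>1, skip
j=3: 2>1, skip
j=4: 9>1, skip
j=5: 9>1, skip
j=6: 7>1, skip
j=7: 2>1, skip
j=8: 1≤1, i=0, swap(0,8) ⇒ 1 7 7 2 9 9 7 2 2 9 1 2 1
j=9: 9>1, skip
j=10: 1≤1, i=1, swap(1,10) ⇒ 1 1 7 2 9 9 7 2 2 9 7 2 1
j=11: 2>1, skip
swap(2,12) ⇒ 1 1 1 2 9 9 7 2 2 9 7 2 7; return 2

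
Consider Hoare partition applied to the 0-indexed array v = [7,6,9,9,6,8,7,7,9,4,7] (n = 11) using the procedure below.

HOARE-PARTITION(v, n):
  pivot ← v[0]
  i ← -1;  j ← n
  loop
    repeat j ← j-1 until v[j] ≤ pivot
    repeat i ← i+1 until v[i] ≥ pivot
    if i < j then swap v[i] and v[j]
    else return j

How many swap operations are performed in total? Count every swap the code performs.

pivot = v[0] = 7; i = -1, j = 11
j→10 (v[10]=7≤7), i→0 (v[0]=7≥7); i<j, swap → [7,6,9,9,6,8,7,7,9,4,7]
j→9 (v[9]=4≤7), i→2 (v[2]=9≥7); i<j, swap → [7,6,4,9,6,8,7,7,9,9,7]
j→7 (v[7]=7≤7), i→3 (v[3]=9≥7); i<j, swap → [7,6,4,7,6,8,7,9,9,9,7]
j→6 (v[6]=7≤7), i→5 (v[5]=8≥7); i<j, swap → [7,6,4,7,6,7,8,9,9,9,7]
j→5, i→6; i≥j, return j=5. v = [7,6,4,7,6,7,8,9,9,9,7]

4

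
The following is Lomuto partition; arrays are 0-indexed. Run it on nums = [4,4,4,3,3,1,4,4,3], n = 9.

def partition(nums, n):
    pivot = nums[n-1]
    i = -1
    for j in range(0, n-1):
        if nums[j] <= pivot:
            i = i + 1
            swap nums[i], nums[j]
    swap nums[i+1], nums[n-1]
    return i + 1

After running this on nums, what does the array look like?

[3,3,1,3,4,4,4,4,4]

pivot = nums[8] = 3; i = -1
j=0: nums[0]=4 > 3 → no swap
j=1: nums[1]=4 > 3 → no swap
j=2: nums[2]=4 > 3 → no swap
j=3: nums[3]=3 ≤ 3 → i=0, swap nums[0],nums[3] → [3,4,4,4,3,1,4,4,3]
j=4: nums[4]=3 ≤ 3 → i=1, swap nums[1],nums[4] → [3,3,4,4,4,1,4,4,3]
j=5: nums[5]=1 ≤ 3 → i=2, swap nums[2],nums[5] → [3,3,1,4,4,4,4,4,3]
j=6: nums[6]=4 > 3 → no swap
j=7: nums[7]=4 > 3 → no swap
final swap nums[3],nums[8] → [3,3,1,3,4,4,4,4,4]; return 3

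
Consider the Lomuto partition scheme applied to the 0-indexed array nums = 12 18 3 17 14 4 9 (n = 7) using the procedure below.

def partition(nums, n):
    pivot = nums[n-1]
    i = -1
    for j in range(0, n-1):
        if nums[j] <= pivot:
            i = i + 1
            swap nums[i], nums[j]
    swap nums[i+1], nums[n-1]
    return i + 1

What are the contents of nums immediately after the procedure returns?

3 4 9 17 14 18 12

pivot=9, i=-1
j=0: 12>9, skip
j=1: 18>9, skip
j=2: 3≤9, i=0, swap(0,2) ⇒ 3 18 12 17 14 4 9
j=3: 17>9, skip
j=4: 14>9, skip
j=5: 4≤9, i=1, swap(1,5) ⇒ 3 4 12 17 14 18 9
swap(2,6) ⇒ 3 4 9 17 14 18 12; return 2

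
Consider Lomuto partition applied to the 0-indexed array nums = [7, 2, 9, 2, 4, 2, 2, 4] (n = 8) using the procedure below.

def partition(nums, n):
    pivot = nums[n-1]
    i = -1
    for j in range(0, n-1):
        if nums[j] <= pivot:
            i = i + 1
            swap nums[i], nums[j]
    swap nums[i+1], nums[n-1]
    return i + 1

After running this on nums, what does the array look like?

[2, 2, 4, 2, 2, 4, 9, 7]

pivot = nums[7] = 4; i = -1
j=0: nums[0]=7 > 4 → no swap
j=1: nums[1]=2 ≤ 4 → i=0, swap nums[0],nums[1] → [2, 7, 9, 2, 4, 2, 2, 4]
j=2: nums[2]=9 > 4 → no swap
j=3: nums[3]=2 ≤ 4 → i=1, swap nums[1],nums[3] → [2, 2, 9, 7, 4, 2, 2, 4]
j=4: nums[4]=4 ≤ 4 → i=2, swap nums[2],nums[4] → [2, 2, 4, 7, 9, 2, 2, 4]
j=5: nums[5]=2 ≤ 4 → i=3, swap nums[3],nums[5] → [2, 2, 4, 2, 9, 7, 2, 4]
j=6: nums[6]=2 ≤ 4 → i=4, swap nums[4],nums[6] → [2, 2, 4, 2, 2, 7, 9, 4]
final swap nums[5],nums[7] → [2, 2, 4, 2, 2, 4, 9, 7]; return 5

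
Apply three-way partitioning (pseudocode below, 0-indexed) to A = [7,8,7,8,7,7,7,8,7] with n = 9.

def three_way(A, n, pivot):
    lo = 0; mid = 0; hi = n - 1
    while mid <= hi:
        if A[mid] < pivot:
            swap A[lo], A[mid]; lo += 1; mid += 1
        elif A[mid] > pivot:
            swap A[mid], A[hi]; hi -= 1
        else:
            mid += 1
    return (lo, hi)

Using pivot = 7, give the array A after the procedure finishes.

[7,7,7,7,7,7,8,8,8]

lo=0 mid=0 hi=8
7=7: mid=1
8>7: swap(1,8), hi=7 ⇒ [7,7,7,8,7,7,7,8,8]
7=7: mid=2
7=7: mid=3
8>7: swap(3,7), hi=6 ⇒ [7,7,7,8,7,7,7,8,8]
8>7: swap(3,6), hi=5 ⇒ [7,7,7,7,7,7,8,8,8]
7=7: mid=4
7=7: mid=5
7=7: mid=6
done. lo=0 hi=5; A=[7,7,7,7,7,7,8,8,8]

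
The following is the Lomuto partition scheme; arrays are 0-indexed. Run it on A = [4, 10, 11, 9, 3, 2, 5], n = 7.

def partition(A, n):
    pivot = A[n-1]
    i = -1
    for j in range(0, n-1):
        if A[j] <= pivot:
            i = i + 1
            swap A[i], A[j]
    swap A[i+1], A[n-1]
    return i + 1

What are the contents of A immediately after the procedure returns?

pivot = A[6] = 5; i = -1
j=0: A[0]=4 ≤ 5 → i=0, swap A[0],A[0] (no change) → [4, 10, 11, 9, 3, 2, 5]
j=1: A[1]=10 > 5 → no swap
j=2: A[2]=11 > 5 → no swap
j=3: A[3]=9 > 5 → no swap
j=4: A[4]=3 ≤ 5 → i=1, swap A[1],A[4] → [4, 3, 11, 9, 10, 2, 5]
j=5: A[5]=2 ≤ 5 → i=2, swap A[2],A[5] → [4, 3, 2, 9, 10, 11, 5]
final swap A[3],A[6] → [4, 3, 2, 5, 10, 11, 9]; return 3

[4, 3, 2, 5, 10, 11, 9]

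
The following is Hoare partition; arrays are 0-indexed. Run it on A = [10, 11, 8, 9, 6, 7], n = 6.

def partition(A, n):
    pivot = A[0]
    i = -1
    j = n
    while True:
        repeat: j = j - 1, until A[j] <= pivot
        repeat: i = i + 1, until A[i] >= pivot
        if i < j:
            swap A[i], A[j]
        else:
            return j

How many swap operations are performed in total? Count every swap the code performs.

pivot = A[0] = 10; i = -1, j = 6
j→5 (A[5]=7≤10), i→0 (A[0]=10≥10); i<j, swap → [7, 11, 8, 9, 6, 10]
j→4 (A[4]=6≤10), i→1 (A[1]=11≥10); i<j, swap → [7, 6, 8, 9, 11, 10]
j→3, i→4; i≥j, return j=3. A = [7, 6, 8, 9, 11, 10]

2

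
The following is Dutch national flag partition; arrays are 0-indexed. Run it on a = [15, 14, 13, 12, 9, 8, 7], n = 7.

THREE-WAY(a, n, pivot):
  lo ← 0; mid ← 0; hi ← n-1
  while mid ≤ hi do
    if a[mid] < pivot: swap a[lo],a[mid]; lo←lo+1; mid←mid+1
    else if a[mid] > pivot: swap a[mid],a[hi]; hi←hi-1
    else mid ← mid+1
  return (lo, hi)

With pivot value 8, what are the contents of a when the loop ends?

pivot = 8; lo=0, mid=0, hi=6
a[mid]=15>8: swap a[0],a[6]; hi=5 → [7, 14, 13, 12, 9, 8, 15]
a[mid]=7<8: swap a[0],a[0]; lo=1,mid=1 → [7, 14, 13, 12, 9, 8, 15]
a[mid]=14>8: swap a[1],a[5]; hi=4 → [7, 8, 13, 12, 9, 14, 15]
a[mid]=8=8: mid=2
a[mid]=13>8: swap a[2],a[4]; hi=3 → [7, 8, 9, 12, 13, 14, 15]
a[mid]=9>8: swap a[2],a[3]; hi=2 → [7, 8, 12, 9, 13, 14, 15]
a[mid]=12>8: swap a[2],a[2]; hi=1 → [7, 8, 12, 9, 13, 14, 15]
end: lo=1, hi=1; a = [7, 8, 12, 9, 13, 14, 15]

[7, 8, 12, 9, 13, 14, 15]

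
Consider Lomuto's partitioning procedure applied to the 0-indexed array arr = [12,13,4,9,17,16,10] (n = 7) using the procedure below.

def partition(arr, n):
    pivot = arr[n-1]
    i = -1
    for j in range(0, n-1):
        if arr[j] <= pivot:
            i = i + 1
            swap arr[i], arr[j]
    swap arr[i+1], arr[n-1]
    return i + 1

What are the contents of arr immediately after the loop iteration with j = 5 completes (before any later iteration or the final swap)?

[4,9,12,13,17,16,10]

pivot=10, i=-1
j=0: 12>10, skip
j=1: 13>10, skip
j=2: 4≤10, i=0, swap(0,2) ⇒ [4,13,12,9,17,16,10]
j=3: 9≤10, i=1, swap(1,3) ⇒ [4,9,12,13,17,16,10]
j=4: 17>10, skip
j=5: 16>10, skip
(after j=5) arr = [4,9,12,13,17,16,10]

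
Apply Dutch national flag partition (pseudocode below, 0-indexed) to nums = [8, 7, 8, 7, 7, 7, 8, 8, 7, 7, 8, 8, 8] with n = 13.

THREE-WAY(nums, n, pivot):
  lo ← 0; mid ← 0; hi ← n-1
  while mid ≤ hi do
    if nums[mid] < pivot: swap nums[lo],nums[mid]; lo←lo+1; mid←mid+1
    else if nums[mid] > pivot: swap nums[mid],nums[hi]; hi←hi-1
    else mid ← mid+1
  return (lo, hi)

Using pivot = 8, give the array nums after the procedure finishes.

pivot = 8; lo=0, mid=0, hi=12
nums[mid]=8=8: mid=1
nums[mid]=7<8: swap nums[0],nums[1]; lo=1,mid=2 → [7, 8, 8, 7, 7, 7, 8, 8, 7, 7, 8, 8, 8]
nums[mid]=8=8: mid=3
nums[mid]=7<8: swap nums[1],nums[3]; lo=2,mid=4 → [7, 7, 8, 8, 7, 7, 8, 8, 7, 7, 8, 8, 8]
nums[mid]=7<8: swap nums[2],nums[4]; lo=3,mid=5 → [7, 7, 7, 8, 8, 7, 8, 8, 7, 7, 8, 8, 8]
nums[mid]=7<8: swap nums[3],nums[5]; lo=4,mid=6 → [7, 7, 7, 7, 8, 8, 8, 8, 7, 7, 8, 8, 8]
nums[mid]=8=8: mid=7
nums[mid]=8=8: mid=8
nums[mid]=7<8: swap nums[4],nums[8]; lo=5,mid=9 → [7, 7, 7, 7, 7, 8, 8, 8, 8, 7, 8, 8, 8]
nums[mid]=7<8: swap nums[5],nums[9]; lo=6,mid=10 → [7, 7, 7, 7, 7, 7, 8, 8, 8, 8, 8, 8, 8]
nums[mid]=8=8: mid=11
nums[mid]=8=8: mid=12
nums[mid]=8=8: mid=13
end: lo=6, hi=12; nums = [7, 7, 7, 7, 7, 7, 8, 8, 8, 8, 8, 8, 8]

[7, 7, 7, 7, 7, 7, 8, 8, 8, 8, 8, 8, 8]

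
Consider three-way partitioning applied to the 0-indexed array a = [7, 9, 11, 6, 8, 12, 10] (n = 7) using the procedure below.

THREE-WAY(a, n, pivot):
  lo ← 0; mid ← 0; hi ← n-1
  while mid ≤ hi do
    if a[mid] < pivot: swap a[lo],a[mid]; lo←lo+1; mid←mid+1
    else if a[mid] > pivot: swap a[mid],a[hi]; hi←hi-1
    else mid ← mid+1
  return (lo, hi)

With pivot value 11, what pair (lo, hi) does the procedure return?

pivot = 11; lo=0, mid=0, hi=6
a[mid]=7<11: swap a[0],a[0]; lo=1,mid=1 → [7, 9, 11, 6, 8, 12, 10]
a[mid]=9<11: swap a[1],a[1]; lo=2,mid=2 → [7, 9, 11, 6, 8, 12, 10]
a[mid]=11=11: mid=3
a[mid]=6<11: swap a[2],a[3]; lo=3,mid=4 → [7, 9, 6, 11, 8, 12, 10]
a[mid]=8<11: swap a[3],a[4]; lo=4,mid=5 → [7, 9, 6, 8, 11, 12, 10]
a[mid]=12>11: swap a[5],a[6]; hi=5 → [7, 9, 6, 8, 11, 10, 12]
a[mid]=10<11: swap a[4],a[5]; lo=5,mid=6 → [7, 9, 6, 8, 10, 11, 12]
end: lo=5, hi=5; a = [7, 9, 6, 8, 10, 11, 12]

(5, 5)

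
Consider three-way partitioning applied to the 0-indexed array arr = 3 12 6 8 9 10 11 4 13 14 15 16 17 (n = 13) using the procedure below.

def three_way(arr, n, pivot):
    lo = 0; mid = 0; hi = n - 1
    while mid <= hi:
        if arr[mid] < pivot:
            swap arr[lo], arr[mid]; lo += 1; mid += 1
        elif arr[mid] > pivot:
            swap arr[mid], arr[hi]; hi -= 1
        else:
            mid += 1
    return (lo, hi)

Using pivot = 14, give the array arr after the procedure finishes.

3 12 6 8 9 10 11 4 13 14 16 17 15

lo=0 mid=0 hi=12
3<14: swap(0,0), lo=1 mid=1 ⇒ 3 12 6 8 9 10 11 4 13 14 15 16 17
12<14: swap(1,1), lo=2 mid=2 ⇒ 3 12 6 8 9 10 11 4 13 14 15 16 17
6<14: swap(2,2), lo=3 mid=3 ⇒ 3 12 6 8 9 10 11 4 13 14 15 16 17
8<14: swap(3,3), lo=4 mid=4 ⇒ 3 12 6 8 9 10 11 4 13 14 15 16 17
9<14: swap(4,4), lo=5 mid=5 ⇒ 3 12 6 8 9 10 11 4 13 14 15 16 17
10<14: swap(5,5), lo=6 mid=6 ⇒ 3 12 6 8 9 10 11 4 13 14 15 16 17
11<14: swap(6,6), lo=7 mid=7 ⇒ 3 12 6 8 9 10 11 4 13 14 15 16 17
4<14: swap(7,7), lo=8 mid=8 ⇒ 3 12 6 8 9 10 11 4 13 14 15 16 17
13<14: swap(8,8), lo=9 mid=9 ⇒ 3 12 6 8 9 10 11 4 13 14 15 16 17
14=14: mid=10
15>14: swap(10,12), hi=11 ⇒ 3 12 6 8 9 10 11 4 13 14 17 16 15
17>14: swap(10,11), hi=10 ⇒ 3 12 6 8 9 10 11 4 13 14 16 17 15
16>14: swap(10,10), hi=9 ⇒ 3 12 6 8 9 10 11 4 13 14 16 17 15
done. lo=9 hi=9; arr=3 12 6 8 9 10 11 4 13 14 16 17 15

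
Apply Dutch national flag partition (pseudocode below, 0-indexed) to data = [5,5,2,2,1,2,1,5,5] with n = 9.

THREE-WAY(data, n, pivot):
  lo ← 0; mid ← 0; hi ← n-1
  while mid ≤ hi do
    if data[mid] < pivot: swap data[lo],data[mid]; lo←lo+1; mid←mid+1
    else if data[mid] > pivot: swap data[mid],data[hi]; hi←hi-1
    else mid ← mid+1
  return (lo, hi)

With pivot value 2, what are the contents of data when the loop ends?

pivot = 2; lo=0, mid=0, hi=8
data[mid]=5>2: swap data[0],data[8]; hi=7 → [5,5,2,2,1,2,1,5,5]
data[mid]=5>2: swap data[0],data[7]; hi=6 → [5,5,2,2,1,2,1,5,5]
data[mid]=5>2: swap data[0],data[6]; hi=5 → [1,5,2,2,1,2,5,5,5]
data[mid]=1<2: swap data[0],data[0]; lo=1,mid=1 → [1,5,2,2,1,2,5,5,5]
data[mid]=5>2: swap data[1],data[5]; hi=4 → [1,2,2,2,1,5,5,5,5]
data[mid]=2=2: mid=2
data[mid]=2=2: mid=3
data[mid]=2=2: mid=4
data[mid]=1<2: swap data[1],data[4]; lo=2,mid=5 → [1,1,2,2,2,5,5,5,5]
end: lo=2, hi=4; data = [1,1,2,2,2,5,5,5,5]

[1,1,2,2,2,5,5,5,5]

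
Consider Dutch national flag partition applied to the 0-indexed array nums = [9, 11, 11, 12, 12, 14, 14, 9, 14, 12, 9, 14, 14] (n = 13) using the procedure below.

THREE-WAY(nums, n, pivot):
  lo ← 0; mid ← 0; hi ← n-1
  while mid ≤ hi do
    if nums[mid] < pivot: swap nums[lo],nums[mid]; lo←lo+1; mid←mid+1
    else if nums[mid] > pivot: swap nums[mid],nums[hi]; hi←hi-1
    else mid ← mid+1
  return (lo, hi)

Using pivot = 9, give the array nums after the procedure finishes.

pivot = 9; lo=0, mid=0, hi=12
nums[mid]=9=9: mid=1
nums[mid]=11>9: swap nums[1],nums[12]; hi=11 → [9, 14, 11, 12, 12, 14, 14, 9, 14, 12, 9, 14, 11]
nums[mid]=14>9: swap nums[1],nums[11]; hi=10 → [9, 14, 11, 12, 12, 14, 14, 9, 14, 12, 9, 14, 11]
nums[mid]=14>9: swap nums[1],nums[10]; hi=9 → [9, 9, 11, 12, 12, 14, 14, 9, 14, 12, 14, 14, 11]
nums[mid]=9=9: mid=2
nums[mid]=11>9: swap nums[2],nums[9]; hi=8 → [9, 9, 12, 12, 12, 14, 14, 9, 14, 11, 14, 14, 11]
nums[mid]=12>9: swap nums[2],nums[8]; hi=7 → [9, 9, 14, 12, 12, 14, 14, 9, 12, 11, 14, 14, 11]
nums[mid]=14>9: swap nums[2],nums[7]; hi=6 → [9, 9, 9, 12, 12, 14, 14, 14, 12, 11, 14, 14, 11]
nums[mid]=9=9: mid=3
nums[mid]=12>9: swap nums[3],nums[6]; hi=5 → [9, 9, 9, 14, 12, 14, 12, 14, 12, 11, 14, 14, 11]
nums[mid]=14>9: swap nums[3],nums[5]; hi=4 → [9, 9, 9, 14, 12, 14, 12, 14, 12, 11, 14, 14, 11]
nums[mid]=14>9: swap nums[3],nums[4]; hi=3 → [9, 9, 9, 12, 14, 14, 12, 14, 12, 11, 14, 14, 11]
nums[mid]=12>9: swap nums[3],nums[3]; hi=2 → [9, 9, 9, 12, 14, 14, 12, 14, 12, 11, 14, 14, 11]
end: lo=0, hi=2; nums = [9, 9, 9, 12, 14, 14, 12, 14, 12, 11, 14, 14, 11]

[9, 9, 9, 12, 14, 14, 12, 14, 12, 11, 14, 14, 11]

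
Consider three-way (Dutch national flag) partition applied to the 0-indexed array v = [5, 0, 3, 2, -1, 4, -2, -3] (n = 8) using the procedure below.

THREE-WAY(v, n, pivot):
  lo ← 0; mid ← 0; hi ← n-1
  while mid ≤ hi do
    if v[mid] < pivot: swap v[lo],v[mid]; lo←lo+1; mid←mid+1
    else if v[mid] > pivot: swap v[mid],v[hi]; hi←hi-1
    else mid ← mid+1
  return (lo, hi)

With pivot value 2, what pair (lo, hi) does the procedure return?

(4, 4)

lo=0 mid=0 hi=7
5>2: swap(0,7), hi=6 ⇒ [-3, 0, 3, 2, -1, 4, -2, 5]
-3<2: swap(0,0), lo=1 mid=1 ⇒ [-3, 0, 3, 2, -1, 4, -2, 5]
0<2: swap(1,1), lo=2 mid=2 ⇒ [-3, 0, 3, 2, -1, 4, -2, 5]
3>2: swap(2,6), hi=5 ⇒ [-3, 0, -2, 2, -1, 4, 3, 5]
-2<2: swap(2,2), lo=3 mid=3 ⇒ [-3, 0, -2, 2, -1, 4, 3, 5]
2=2: mid=4
-1<2: swap(3,4), lo=4 mid=5 ⇒ [-3, 0, -2, -1, 2, 4, 3, 5]
4>2: swap(5,5), hi=4 ⇒ [-3, 0, -2, -1, 2, 4, 3, 5]
done. lo=4 hi=4; v=[-3, 0, -2, -1, 2, 4, 3, 5]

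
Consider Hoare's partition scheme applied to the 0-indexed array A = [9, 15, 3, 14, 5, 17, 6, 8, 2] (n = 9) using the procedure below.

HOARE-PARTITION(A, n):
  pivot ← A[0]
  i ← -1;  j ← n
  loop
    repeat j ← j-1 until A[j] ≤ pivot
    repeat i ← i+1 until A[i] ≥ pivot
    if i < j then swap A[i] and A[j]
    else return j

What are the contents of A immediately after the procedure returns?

pivot = A[0] = 9; i = -1, j = 9
j→8 (A[8]=2≤9), i→0 (A[0]=9≥9); i<j, swap → [2, 15, 3, 14, 5, 17, 6, 8, 9]
j→7 (A[7]=8≤9), i→1 (A[1]=15≥9); i<j, swap → [2, 8, 3, 14, 5, 17, 6, 15, 9]
j→6 (A[6]=6≤9), i→3 (A[3]=14≥9); i<j, swap → [2, 8, 3, 6, 5, 17, 14, 15, 9]
j→4, i→5; i≥j, return j=4. A = [2, 8, 3, 6, 5, 17, 14, 15, 9]

[2, 8, 3, 6, 5, 17, 14, 15, 9]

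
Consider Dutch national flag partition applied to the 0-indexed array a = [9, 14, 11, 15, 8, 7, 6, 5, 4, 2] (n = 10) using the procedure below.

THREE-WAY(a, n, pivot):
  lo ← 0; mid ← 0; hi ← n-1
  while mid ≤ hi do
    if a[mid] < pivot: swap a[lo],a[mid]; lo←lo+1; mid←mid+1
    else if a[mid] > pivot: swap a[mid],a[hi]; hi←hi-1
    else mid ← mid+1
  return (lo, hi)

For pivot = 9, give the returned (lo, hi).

(6, 6)

lo=0 mid=0 hi=9
9=9: mid=1
14>9: swap(1,9), hi=8 ⇒ [9, 2, 11, 15, 8, 7, 6, 5, 4, 14]
2<9: swap(0,1), lo=1 mid=2 ⇒ [2, 9, 11, 15, 8, 7, 6, 5, 4, 14]
11>9: swap(2,8), hi=7 ⇒ [2, 9, 4, 15, 8, 7, 6, 5, 11, 14]
4<9: swap(1,2), lo=2 mid=3 ⇒ [2, 4, 9, 15, 8, 7, 6, 5, 11, 14]
15>9: swap(3,7), hi=6 ⇒ [2, 4, 9, 5, 8, 7, 6, 15, 11, 14]
5<9: swap(2,3), lo=3 mid=4 ⇒ [2, 4, 5, 9, 8, 7, 6, 15, 11, 14]
8<9: swap(3,4), lo=4 mid=5 ⇒ [2, 4, 5, 8, 9, 7, 6, 15, 11, 14]
7<9: swap(4,5), lo=5 mid=6 ⇒ [2, 4, 5, 8, 7, 9, 6, 15, 11, 14]
6<9: swap(5,6), lo=6 mid=7 ⇒ [2, 4, 5, 8, 7, 6, 9, 15, 11, 14]
done. lo=6 hi=6; a=[2, 4, 5, 8, 7, 6, 9, 15, 11, 14]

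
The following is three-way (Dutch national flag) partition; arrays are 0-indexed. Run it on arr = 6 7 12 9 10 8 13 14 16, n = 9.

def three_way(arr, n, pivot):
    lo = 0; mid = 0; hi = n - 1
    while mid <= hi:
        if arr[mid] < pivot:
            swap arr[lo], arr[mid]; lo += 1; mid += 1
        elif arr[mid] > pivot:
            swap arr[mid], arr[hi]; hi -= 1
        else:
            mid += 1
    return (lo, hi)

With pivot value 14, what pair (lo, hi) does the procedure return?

lo=0 mid=0 hi=8
6<14: swap(0,0), lo=1 mid=1 ⇒ 6 7 12 9 10 8 13 14 16
7<14: swap(1,1), lo=2 mid=2 ⇒ 6 7 12 9 10 8 13 14 16
12<14: swap(2,2), lo=3 mid=3 ⇒ 6 7 12 9 10 8 13 14 16
9<14: swap(3,3), lo=4 mid=4 ⇒ 6 7 12 9 10 8 13 14 16
10<14: swap(4,4), lo=5 mid=5 ⇒ 6 7 12 9 10 8 13 14 16
8<14: swap(5,5), lo=6 mid=6 ⇒ 6 7 12 9 10 8 13 14 16
13<14: swap(6,6), lo=7 mid=7 ⇒ 6 7 12 9 10 8 13 14 16
14=14: mid=8
16>14: swap(8,8), hi=7 ⇒ 6 7 12 9 10 8 13 14 16
done. lo=7 hi=7; arr=6 7 12 9 10 8 13 14 16

(7, 7)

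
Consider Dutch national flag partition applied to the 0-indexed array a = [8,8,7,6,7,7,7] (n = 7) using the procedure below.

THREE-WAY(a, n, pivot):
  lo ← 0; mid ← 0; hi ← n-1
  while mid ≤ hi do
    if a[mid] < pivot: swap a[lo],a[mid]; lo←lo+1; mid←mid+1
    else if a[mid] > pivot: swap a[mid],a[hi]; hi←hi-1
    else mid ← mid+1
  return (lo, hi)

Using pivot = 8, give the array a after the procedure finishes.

pivot = 8; lo=0, mid=0, hi=6
a[mid]=8=8: mid=1
a[mid]=8=8: mid=2
a[mid]=7<8: swap a[0],a[2]; lo=1,mid=3 → [7,8,8,6,7,7,7]
a[mid]=6<8: swap a[1],a[3]; lo=2,mid=4 → [7,6,8,8,7,7,7]
a[mid]=7<8: swap a[2],a[4]; lo=3,mid=5 → [7,6,7,8,8,7,7]
a[mid]=7<8: swap a[3],a[5]; lo=4,mid=6 → [7,6,7,7,8,8,7]
a[mid]=7<8: swap a[4],a[6]; lo=5,mid=7 → [7,6,7,7,7,8,8]
end: lo=5, hi=6; a = [7,6,7,7,7,8,8]

[7,6,7,7,7,8,8]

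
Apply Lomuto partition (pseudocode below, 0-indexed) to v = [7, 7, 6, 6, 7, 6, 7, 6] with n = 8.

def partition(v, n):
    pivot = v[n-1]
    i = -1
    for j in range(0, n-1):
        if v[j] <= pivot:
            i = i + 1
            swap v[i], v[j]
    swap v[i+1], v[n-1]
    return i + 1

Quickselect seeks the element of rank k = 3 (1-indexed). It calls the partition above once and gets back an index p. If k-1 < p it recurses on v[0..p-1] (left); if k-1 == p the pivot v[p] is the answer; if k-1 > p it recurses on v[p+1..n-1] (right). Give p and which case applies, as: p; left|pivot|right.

pivot = v[7] = 6; i = -1
j=0: v[0]=7 > 6 → no swap
j=1: v[1]=7 > 6 → no swap
j=2: v[2]=6 ≤ 6 → i=0, swap v[0],v[2] → [6, 7, 7, 6, 7, 6, 7, 6]
j=3: v[3]=6 ≤ 6 → i=1, swap v[1],v[3] → [6, 6, 7, 7, 7, 6, 7, 6]
j=4: v[4]=7 > 6 → no swap
j=5: v[5]=6 ≤ 6 → i=2, swap v[2],v[5] → [6, 6, 6, 7, 7, 7, 7, 6]
j=6: v[6]=7 > 6 → no swap
final swap v[3],v[7] → [6, 6, 6, 6, 7, 7, 7, 7]; return 3
p = 3; k-1 = 2 < 3 ⇒ left

3; left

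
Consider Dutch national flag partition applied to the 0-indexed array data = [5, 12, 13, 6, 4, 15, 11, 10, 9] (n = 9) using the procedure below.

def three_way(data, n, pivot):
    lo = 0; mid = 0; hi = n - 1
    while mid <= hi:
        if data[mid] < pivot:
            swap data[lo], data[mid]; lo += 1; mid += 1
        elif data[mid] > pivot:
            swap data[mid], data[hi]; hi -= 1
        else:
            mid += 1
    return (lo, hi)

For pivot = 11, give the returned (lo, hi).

pivot = 11; lo=0, mid=0, hi=8
data[mid]=5<11: swap data[0],data[0]; lo=1,mid=1 → [5, 12, 13, 6, 4, 15, 11, 10, 9]
data[mid]=12>11: swap data[1],data[8]; hi=7 → [5, 9, 13, 6, 4, 15, 11, 10, 12]
data[mid]=9<11: swap data[1],data[1]; lo=2,mid=2 → [5, 9, 13, 6, 4, 15, 11, 10, 12]
data[mid]=13>11: swap data[2],data[7]; hi=6 → [5, 9, 10, 6, 4, 15, 11, 13, 12]
data[mid]=10<11: swap data[2],data[2]; lo=3,mid=3 → [5, 9, 10, 6, 4, 15, 11, 13, 12]
data[mid]=6<11: swap data[3],data[3]; lo=4,mid=4 → [5, 9, 10, 6, 4, 15, 11, 13, 12]
data[mid]=4<11: swap data[4],data[4]; lo=5,mid=5 → [5, 9, 10, 6, 4, 15, 11, 13, 12]
data[mid]=15>11: swap data[5],data[6]; hi=5 → [5, 9, 10, 6, 4, 11, 15, 13, 12]
data[mid]=11=11: mid=6
end: lo=5, hi=5; data = [5, 9, 10, 6, 4, 11, 15, 13, 12]

(5, 5)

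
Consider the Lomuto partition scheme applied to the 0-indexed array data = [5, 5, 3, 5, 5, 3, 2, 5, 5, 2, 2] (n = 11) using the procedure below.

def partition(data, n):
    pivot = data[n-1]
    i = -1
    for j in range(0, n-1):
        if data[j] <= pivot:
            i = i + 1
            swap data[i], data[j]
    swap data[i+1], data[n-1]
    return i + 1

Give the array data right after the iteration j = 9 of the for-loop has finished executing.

pivot = data[10] = 2; i = -1
j=0: data[0]=5 > 2 → no swap
j=1: data[1]=5 > 2 → no swap
j=2: data[2]=3 > 2 → no swap
j=3: data[3]=5 > 2 → no swap
j=4: data[4]=5 > 2 → no swap
j=5: data[5]=3 > 2 → no swap
j=6: data[6]=2 ≤ 2 → i=0, swap data[0],data[6] → [2, 5, 3, 5, 5, 3, 5, 5, 5, 2, 2]
j=7: data[7]=5 > 2 → no swap
j=8: data[8]=5 > 2 → no swap
j=9: data[9]=2 ≤ 2 → i=1, swap data[1],data[9] → [2, 2, 3, 5, 5, 3, 5, 5, 5, 5, 2]
(after j=9) data = [2, 2, 3, 5, 5, 3, 5, 5, 5, 5, 2]

[2, 2, 3, 5, 5, 3, 5, 5, 5, 5, 2]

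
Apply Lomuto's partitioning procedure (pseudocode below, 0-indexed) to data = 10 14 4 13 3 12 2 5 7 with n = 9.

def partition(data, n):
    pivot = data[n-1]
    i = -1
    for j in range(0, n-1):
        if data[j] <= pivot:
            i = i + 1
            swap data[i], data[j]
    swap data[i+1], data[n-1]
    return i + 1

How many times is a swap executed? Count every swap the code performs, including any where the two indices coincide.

5

pivot=7, i=-1
j=0: 10>7, skip
j=1: 14>7, skip
j=2: 4≤7, i=0, swap(0,2) ⇒ 4 14 10 13 3 12 2 5 7
j=3: 13>7, skip
j=4: 3≤7, i=1, swap(1,4) ⇒ 4 3 10 13 14 12 2 5 7
j=5: 12>7, skip
j=6: 2≤7, i=2, swap(2,6) ⇒ 4 3 2 13 14 12 10 5 7
j=7: 5≤7, i=3, swap(3,7) ⇒ 4 3 2 5 14 12 10 13 7
swap(4,8) ⇒ 4 3 2 5 7 12 10 13 14; return 4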